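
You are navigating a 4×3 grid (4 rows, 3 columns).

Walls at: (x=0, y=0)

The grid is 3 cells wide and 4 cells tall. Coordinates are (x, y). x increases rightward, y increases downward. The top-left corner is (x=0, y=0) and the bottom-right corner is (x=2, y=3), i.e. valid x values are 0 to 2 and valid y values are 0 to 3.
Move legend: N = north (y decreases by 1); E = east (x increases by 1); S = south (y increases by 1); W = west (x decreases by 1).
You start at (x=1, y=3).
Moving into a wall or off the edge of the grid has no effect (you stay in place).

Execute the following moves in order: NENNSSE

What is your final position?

Start: (x=1, y=3)
  N (north): (x=1, y=3) -> (x=1, y=2)
  E (east): (x=1, y=2) -> (x=2, y=2)
  N (north): (x=2, y=2) -> (x=2, y=1)
  N (north): (x=2, y=1) -> (x=2, y=0)
  S (south): (x=2, y=0) -> (x=2, y=1)
  S (south): (x=2, y=1) -> (x=2, y=2)
  E (east): blocked, stay at (x=2, y=2)
Final: (x=2, y=2)

Answer: Final position: (x=2, y=2)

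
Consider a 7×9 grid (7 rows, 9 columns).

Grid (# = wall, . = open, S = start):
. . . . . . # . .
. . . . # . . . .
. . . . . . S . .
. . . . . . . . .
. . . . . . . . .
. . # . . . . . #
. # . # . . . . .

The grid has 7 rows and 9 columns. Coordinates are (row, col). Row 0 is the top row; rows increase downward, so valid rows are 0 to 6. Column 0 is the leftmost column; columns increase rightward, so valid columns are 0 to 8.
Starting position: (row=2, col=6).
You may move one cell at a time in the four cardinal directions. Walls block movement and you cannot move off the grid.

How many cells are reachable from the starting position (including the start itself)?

BFS flood-fill from (row=2, col=6):
  Distance 0: (row=2, col=6)
  Distance 1: (row=1, col=6), (row=2, col=5), (row=2, col=7), (row=3, col=6)
  Distance 2: (row=1, col=5), (row=1, col=7), (row=2, col=4), (row=2, col=8), (row=3, col=5), (row=3, col=7), (row=4, col=6)
  Distance 3: (row=0, col=5), (row=0, col=7), (row=1, col=8), (row=2, col=3), (row=3, col=4), (row=3, col=8), (row=4, col=5), (row=4, col=7), (row=5, col=6)
  Distance 4: (row=0, col=4), (row=0, col=8), (row=1, col=3), (row=2, col=2), (row=3, col=3), (row=4, col=4), (row=4, col=8), (row=5, col=5), (row=5, col=7), (row=6, col=6)
  Distance 5: (row=0, col=3), (row=1, col=2), (row=2, col=1), (row=3, col=2), (row=4, col=3), (row=5, col=4), (row=6, col=5), (row=6, col=7)
  Distance 6: (row=0, col=2), (row=1, col=1), (row=2, col=0), (row=3, col=1), (row=4, col=2), (row=5, col=3), (row=6, col=4), (row=6, col=8)
  Distance 7: (row=0, col=1), (row=1, col=0), (row=3, col=0), (row=4, col=1)
  Distance 8: (row=0, col=0), (row=4, col=0), (row=5, col=1)
  Distance 9: (row=5, col=0)
  Distance 10: (row=6, col=0)
Total reachable: 56 (grid has 57 open cells total)

Answer: Reachable cells: 56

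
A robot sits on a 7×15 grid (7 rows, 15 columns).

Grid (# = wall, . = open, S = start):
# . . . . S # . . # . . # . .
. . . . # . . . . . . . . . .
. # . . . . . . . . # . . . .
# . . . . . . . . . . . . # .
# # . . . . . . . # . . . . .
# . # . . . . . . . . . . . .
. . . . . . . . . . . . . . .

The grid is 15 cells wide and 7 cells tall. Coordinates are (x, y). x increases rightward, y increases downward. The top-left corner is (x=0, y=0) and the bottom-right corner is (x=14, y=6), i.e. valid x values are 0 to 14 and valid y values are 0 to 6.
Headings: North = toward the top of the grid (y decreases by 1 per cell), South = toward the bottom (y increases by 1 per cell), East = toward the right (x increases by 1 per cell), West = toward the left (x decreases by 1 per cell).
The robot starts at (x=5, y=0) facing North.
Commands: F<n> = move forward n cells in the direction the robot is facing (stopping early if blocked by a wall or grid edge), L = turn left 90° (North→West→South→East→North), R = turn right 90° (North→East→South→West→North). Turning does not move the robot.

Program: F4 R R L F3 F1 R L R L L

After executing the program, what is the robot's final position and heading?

Answer: Final position: (x=5, y=0), facing North

Derivation:
Start: (x=5, y=0), facing North
  F4: move forward 0/4 (blocked), now at (x=5, y=0)
  R: turn right, now facing East
  R: turn right, now facing South
  L: turn left, now facing East
  F3: move forward 0/3 (blocked), now at (x=5, y=0)
  F1: move forward 0/1 (blocked), now at (x=5, y=0)
  R: turn right, now facing South
  L: turn left, now facing East
  R: turn right, now facing South
  L: turn left, now facing East
  L: turn left, now facing North
Final: (x=5, y=0), facing North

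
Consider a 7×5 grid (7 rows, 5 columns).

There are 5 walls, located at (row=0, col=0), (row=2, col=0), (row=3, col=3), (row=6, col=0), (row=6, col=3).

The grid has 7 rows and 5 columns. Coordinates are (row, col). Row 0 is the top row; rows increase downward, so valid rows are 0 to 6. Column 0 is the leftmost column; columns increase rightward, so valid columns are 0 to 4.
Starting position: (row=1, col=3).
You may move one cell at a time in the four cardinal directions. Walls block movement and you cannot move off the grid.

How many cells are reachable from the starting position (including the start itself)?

BFS flood-fill from (row=1, col=3):
  Distance 0: (row=1, col=3)
  Distance 1: (row=0, col=3), (row=1, col=2), (row=1, col=4), (row=2, col=3)
  Distance 2: (row=0, col=2), (row=0, col=4), (row=1, col=1), (row=2, col=2), (row=2, col=4)
  Distance 3: (row=0, col=1), (row=1, col=0), (row=2, col=1), (row=3, col=2), (row=3, col=4)
  Distance 4: (row=3, col=1), (row=4, col=2), (row=4, col=4)
  Distance 5: (row=3, col=0), (row=4, col=1), (row=4, col=3), (row=5, col=2), (row=5, col=4)
  Distance 6: (row=4, col=0), (row=5, col=1), (row=5, col=3), (row=6, col=2), (row=6, col=4)
  Distance 7: (row=5, col=0), (row=6, col=1)
Total reachable: 30 (grid has 30 open cells total)

Answer: Reachable cells: 30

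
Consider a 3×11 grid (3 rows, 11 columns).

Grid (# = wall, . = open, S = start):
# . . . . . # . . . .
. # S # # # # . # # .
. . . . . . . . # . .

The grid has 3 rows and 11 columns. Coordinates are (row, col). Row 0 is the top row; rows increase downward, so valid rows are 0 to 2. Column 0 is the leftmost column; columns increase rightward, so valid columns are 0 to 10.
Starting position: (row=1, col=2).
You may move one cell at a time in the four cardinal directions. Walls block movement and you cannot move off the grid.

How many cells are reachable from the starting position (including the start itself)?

Answer: Reachable cells: 23

Derivation:
BFS flood-fill from (row=1, col=2):
  Distance 0: (row=1, col=2)
  Distance 1: (row=0, col=2), (row=2, col=2)
  Distance 2: (row=0, col=1), (row=0, col=3), (row=2, col=1), (row=2, col=3)
  Distance 3: (row=0, col=4), (row=2, col=0), (row=2, col=4)
  Distance 4: (row=0, col=5), (row=1, col=0), (row=2, col=5)
  Distance 5: (row=2, col=6)
  Distance 6: (row=2, col=7)
  Distance 7: (row=1, col=7)
  Distance 8: (row=0, col=7)
  Distance 9: (row=0, col=8)
  Distance 10: (row=0, col=9)
  Distance 11: (row=0, col=10)
  Distance 12: (row=1, col=10)
  Distance 13: (row=2, col=10)
  Distance 14: (row=2, col=9)
Total reachable: 23 (grid has 23 open cells total)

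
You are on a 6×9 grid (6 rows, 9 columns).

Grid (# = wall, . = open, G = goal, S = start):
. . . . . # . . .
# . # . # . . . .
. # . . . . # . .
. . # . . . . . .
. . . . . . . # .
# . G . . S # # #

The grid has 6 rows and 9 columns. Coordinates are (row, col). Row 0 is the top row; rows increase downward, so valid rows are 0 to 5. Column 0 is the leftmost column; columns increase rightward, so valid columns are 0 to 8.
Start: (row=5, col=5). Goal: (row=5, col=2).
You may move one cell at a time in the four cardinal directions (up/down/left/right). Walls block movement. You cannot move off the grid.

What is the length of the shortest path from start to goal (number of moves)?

Answer: Shortest path length: 3

Derivation:
BFS from (row=5, col=5) until reaching (row=5, col=2):
  Distance 0: (row=5, col=5)
  Distance 1: (row=4, col=5), (row=5, col=4)
  Distance 2: (row=3, col=5), (row=4, col=4), (row=4, col=6), (row=5, col=3)
  Distance 3: (row=2, col=5), (row=3, col=4), (row=3, col=6), (row=4, col=3), (row=5, col=2)  <- goal reached here
One shortest path (3 moves): (row=5, col=5) -> (row=5, col=4) -> (row=5, col=3) -> (row=5, col=2)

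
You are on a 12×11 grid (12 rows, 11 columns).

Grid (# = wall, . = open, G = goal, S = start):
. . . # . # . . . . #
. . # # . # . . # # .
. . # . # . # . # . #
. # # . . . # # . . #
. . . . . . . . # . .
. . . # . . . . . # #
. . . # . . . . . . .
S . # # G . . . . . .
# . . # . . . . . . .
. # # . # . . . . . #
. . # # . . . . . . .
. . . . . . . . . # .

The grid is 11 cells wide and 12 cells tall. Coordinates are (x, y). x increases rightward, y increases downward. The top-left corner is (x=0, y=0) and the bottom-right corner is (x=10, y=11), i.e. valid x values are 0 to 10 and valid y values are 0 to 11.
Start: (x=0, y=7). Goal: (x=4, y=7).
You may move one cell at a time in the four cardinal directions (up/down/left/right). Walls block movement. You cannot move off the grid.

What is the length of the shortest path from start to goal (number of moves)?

BFS from (x=0, y=7) until reaching (x=4, y=7):
  Distance 0: (x=0, y=7)
  Distance 1: (x=0, y=6), (x=1, y=7)
  Distance 2: (x=0, y=5), (x=1, y=6), (x=1, y=8)
  Distance 3: (x=0, y=4), (x=1, y=5), (x=2, y=6), (x=2, y=8)
  Distance 4: (x=0, y=3), (x=1, y=4), (x=2, y=5)
  Distance 5: (x=0, y=2), (x=2, y=4)
  Distance 6: (x=0, y=1), (x=1, y=2), (x=3, y=4)
  Distance 7: (x=0, y=0), (x=1, y=1), (x=3, y=3), (x=4, y=4)
  Distance 8: (x=1, y=0), (x=3, y=2), (x=4, y=3), (x=5, y=4), (x=4, y=5)
  Distance 9: (x=2, y=0), (x=5, y=3), (x=6, y=4), (x=5, y=5), (x=4, y=6)
  Distance 10: (x=5, y=2), (x=7, y=4), (x=6, y=5), (x=5, y=6), (x=4, y=7)  <- goal reached here
One shortest path (10 moves): (x=0, y=7) -> (x=1, y=7) -> (x=1, y=6) -> (x=2, y=6) -> (x=2, y=5) -> (x=2, y=4) -> (x=3, y=4) -> (x=4, y=4) -> (x=4, y=5) -> (x=4, y=6) -> (x=4, y=7)

Answer: Shortest path length: 10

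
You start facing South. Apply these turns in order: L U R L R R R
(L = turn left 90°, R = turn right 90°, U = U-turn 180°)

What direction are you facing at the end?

Answer: Final heading: South

Derivation:
Start: South
  L (left (90° counter-clockwise)) -> East
  U (U-turn (180°)) -> West
  R (right (90° clockwise)) -> North
  L (left (90° counter-clockwise)) -> West
  R (right (90° clockwise)) -> North
  R (right (90° clockwise)) -> East
  R (right (90° clockwise)) -> South
Final: South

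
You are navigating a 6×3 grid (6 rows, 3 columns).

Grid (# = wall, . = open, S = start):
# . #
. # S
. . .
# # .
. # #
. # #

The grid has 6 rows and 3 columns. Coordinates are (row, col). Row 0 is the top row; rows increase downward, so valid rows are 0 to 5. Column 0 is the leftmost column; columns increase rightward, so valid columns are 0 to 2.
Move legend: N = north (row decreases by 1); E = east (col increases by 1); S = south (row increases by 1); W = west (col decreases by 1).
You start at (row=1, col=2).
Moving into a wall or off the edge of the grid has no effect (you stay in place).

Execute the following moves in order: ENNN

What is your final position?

Answer: Final position: (row=1, col=2)

Derivation:
Start: (row=1, col=2)
  E (east): blocked, stay at (row=1, col=2)
  [×3]N (north): blocked, stay at (row=1, col=2)
Final: (row=1, col=2)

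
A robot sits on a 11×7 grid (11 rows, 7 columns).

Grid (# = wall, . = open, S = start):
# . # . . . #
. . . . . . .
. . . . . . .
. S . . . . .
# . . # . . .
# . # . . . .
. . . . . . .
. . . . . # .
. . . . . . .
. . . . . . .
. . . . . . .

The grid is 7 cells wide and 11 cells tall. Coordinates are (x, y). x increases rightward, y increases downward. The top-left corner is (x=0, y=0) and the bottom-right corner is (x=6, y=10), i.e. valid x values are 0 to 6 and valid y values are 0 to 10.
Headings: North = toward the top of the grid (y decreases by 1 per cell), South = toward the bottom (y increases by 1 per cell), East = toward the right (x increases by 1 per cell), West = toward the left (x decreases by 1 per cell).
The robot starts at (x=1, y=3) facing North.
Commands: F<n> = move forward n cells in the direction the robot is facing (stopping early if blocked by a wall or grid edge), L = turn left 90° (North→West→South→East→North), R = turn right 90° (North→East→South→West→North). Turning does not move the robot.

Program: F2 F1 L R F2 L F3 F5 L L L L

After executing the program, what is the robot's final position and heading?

Answer: Final position: (x=1, y=0), facing West

Derivation:
Start: (x=1, y=3), facing North
  F2: move forward 2, now at (x=1, y=1)
  F1: move forward 1, now at (x=1, y=0)
  L: turn left, now facing West
  R: turn right, now facing North
  F2: move forward 0/2 (blocked), now at (x=1, y=0)
  L: turn left, now facing West
  F3: move forward 0/3 (blocked), now at (x=1, y=0)
  F5: move forward 0/5 (blocked), now at (x=1, y=0)
  L: turn left, now facing South
  L: turn left, now facing East
  L: turn left, now facing North
  L: turn left, now facing West
Final: (x=1, y=0), facing West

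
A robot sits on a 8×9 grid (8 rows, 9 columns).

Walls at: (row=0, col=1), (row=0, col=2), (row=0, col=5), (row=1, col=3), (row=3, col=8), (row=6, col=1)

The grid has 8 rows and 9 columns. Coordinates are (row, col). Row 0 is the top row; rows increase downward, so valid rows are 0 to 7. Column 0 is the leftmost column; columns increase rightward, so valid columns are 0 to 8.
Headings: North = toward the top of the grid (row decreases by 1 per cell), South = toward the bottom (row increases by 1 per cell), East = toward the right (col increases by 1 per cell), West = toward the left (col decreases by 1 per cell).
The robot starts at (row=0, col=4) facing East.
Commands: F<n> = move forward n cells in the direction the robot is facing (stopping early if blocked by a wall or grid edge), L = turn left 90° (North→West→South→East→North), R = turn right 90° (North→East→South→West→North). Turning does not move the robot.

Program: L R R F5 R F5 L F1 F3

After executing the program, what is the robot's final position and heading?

Answer: Final position: (row=7, col=0), facing South

Derivation:
Start: (row=0, col=4), facing East
  L: turn left, now facing North
  R: turn right, now facing East
  R: turn right, now facing South
  F5: move forward 5, now at (row=5, col=4)
  R: turn right, now facing West
  F5: move forward 4/5 (blocked), now at (row=5, col=0)
  L: turn left, now facing South
  F1: move forward 1, now at (row=6, col=0)
  F3: move forward 1/3 (blocked), now at (row=7, col=0)
Final: (row=7, col=0), facing South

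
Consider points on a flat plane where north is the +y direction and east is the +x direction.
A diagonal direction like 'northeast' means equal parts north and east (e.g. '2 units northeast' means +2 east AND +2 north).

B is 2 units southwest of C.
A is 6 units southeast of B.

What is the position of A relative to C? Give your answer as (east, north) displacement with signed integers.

Place C at the origin (east=0, north=0).
  B is 2 units southwest of C: delta (east=-2, north=-2); B at (east=-2, north=-2).
  A is 6 units southeast of B: delta (east=+6, north=-6); A at (east=4, north=-8).
Therefore A relative to C: (east=4, north=-8).

Answer: A is at (east=4, north=-8) relative to C.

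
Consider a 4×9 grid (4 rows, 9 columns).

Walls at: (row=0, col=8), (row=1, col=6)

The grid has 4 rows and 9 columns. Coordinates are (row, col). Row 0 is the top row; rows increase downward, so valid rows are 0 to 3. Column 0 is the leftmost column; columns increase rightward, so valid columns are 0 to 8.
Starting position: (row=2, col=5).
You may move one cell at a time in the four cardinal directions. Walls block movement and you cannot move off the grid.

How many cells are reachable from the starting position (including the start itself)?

Answer: Reachable cells: 34

Derivation:
BFS flood-fill from (row=2, col=5):
  Distance 0: (row=2, col=5)
  Distance 1: (row=1, col=5), (row=2, col=4), (row=2, col=6), (row=3, col=5)
  Distance 2: (row=0, col=5), (row=1, col=4), (row=2, col=3), (row=2, col=7), (row=3, col=4), (row=3, col=6)
  Distance 3: (row=0, col=4), (row=0, col=6), (row=1, col=3), (row=1, col=7), (row=2, col=2), (row=2, col=8), (row=3, col=3), (row=3, col=7)
  Distance 4: (row=0, col=3), (row=0, col=7), (row=1, col=2), (row=1, col=8), (row=2, col=1), (row=3, col=2), (row=3, col=8)
  Distance 5: (row=0, col=2), (row=1, col=1), (row=2, col=0), (row=3, col=1)
  Distance 6: (row=0, col=1), (row=1, col=0), (row=3, col=0)
  Distance 7: (row=0, col=0)
Total reachable: 34 (grid has 34 open cells total)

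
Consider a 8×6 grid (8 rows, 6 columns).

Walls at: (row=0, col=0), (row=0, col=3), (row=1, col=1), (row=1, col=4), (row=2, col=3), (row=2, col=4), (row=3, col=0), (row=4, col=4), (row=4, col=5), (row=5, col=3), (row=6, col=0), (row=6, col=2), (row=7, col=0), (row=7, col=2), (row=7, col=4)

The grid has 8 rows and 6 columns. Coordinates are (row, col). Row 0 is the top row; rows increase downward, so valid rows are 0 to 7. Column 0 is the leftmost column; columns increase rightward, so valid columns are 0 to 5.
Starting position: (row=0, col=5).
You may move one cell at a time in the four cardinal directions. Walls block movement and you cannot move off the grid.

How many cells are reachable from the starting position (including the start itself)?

Answer: Reachable cells: 26

Derivation:
BFS flood-fill from (row=0, col=5):
  Distance 0: (row=0, col=5)
  Distance 1: (row=0, col=4), (row=1, col=5)
  Distance 2: (row=2, col=5)
  Distance 3: (row=3, col=5)
  Distance 4: (row=3, col=4)
  Distance 5: (row=3, col=3)
  Distance 6: (row=3, col=2), (row=4, col=3)
  Distance 7: (row=2, col=2), (row=3, col=1), (row=4, col=2)
  Distance 8: (row=1, col=2), (row=2, col=1), (row=4, col=1), (row=5, col=2)
  Distance 9: (row=0, col=2), (row=1, col=3), (row=2, col=0), (row=4, col=0), (row=5, col=1)
  Distance 10: (row=0, col=1), (row=1, col=0), (row=5, col=0), (row=6, col=1)
  Distance 11: (row=7, col=1)
Total reachable: 26 (grid has 33 open cells total)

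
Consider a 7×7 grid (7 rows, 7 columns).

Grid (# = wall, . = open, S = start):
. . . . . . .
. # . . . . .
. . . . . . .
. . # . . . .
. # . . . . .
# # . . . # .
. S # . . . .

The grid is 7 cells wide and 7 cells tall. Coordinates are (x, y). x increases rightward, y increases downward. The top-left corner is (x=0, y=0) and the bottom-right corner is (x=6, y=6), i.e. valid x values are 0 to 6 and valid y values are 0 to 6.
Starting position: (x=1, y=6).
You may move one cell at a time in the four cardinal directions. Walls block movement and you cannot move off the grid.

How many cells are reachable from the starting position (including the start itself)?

Answer: Reachable cells: 2

Derivation:
BFS flood-fill from (x=1, y=6):
  Distance 0: (x=1, y=6)
  Distance 1: (x=0, y=6)
Total reachable: 2 (grid has 42 open cells total)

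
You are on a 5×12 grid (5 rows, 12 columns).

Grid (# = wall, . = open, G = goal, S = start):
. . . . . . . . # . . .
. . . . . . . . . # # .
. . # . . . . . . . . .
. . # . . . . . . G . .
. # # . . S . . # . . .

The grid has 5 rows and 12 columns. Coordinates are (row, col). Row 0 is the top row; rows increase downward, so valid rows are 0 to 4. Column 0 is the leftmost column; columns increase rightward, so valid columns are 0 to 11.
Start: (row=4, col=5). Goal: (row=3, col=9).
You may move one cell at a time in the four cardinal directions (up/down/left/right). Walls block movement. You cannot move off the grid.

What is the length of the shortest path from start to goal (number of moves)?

BFS from (row=4, col=5) until reaching (row=3, col=9):
  Distance 0: (row=4, col=5)
  Distance 1: (row=3, col=5), (row=4, col=4), (row=4, col=6)
  Distance 2: (row=2, col=5), (row=3, col=4), (row=3, col=6), (row=4, col=3), (row=4, col=7)
  Distance 3: (row=1, col=5), (row=2, col=4), (row=2, col=6), (row=3, col=3), (row=3, col=7)
  Distance 4: (row=0, col=5), (row=1, col=4), (row=1, col=6), (row=2, col=3), (row=2, col=7), (row=3, col=8)
  Distance 5: (row=0, col=4), (row=0, col=6), (row=1, col=3), (row=1, col=7), (row=2, col=8), (row=3, col=9)  <- goal reached here
One shortest path (5 moves): (row=4, col=5) -> (row=4, col=6) -> (row=4, col=7) -> (row=3, col=7) -> (row=3, col=8) -> (row=3, col=9)

Answer: Shortest path length: 5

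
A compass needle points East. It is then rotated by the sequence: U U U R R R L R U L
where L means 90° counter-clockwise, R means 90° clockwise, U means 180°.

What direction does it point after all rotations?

Start: East
  U (U-turn (180°)) -> West
  U (U-turn (180°)) -> East
  U (U-turn (180°)) -> West
  R (right (90° clockwise)) -> North
  R (right (90° clockwise)) -> East
  R (right (90° clockwise)) -> South
  L (left (90° counter-clockwise)) -> East
  R (right (90° clockwise)) -> South
  U (U-turn (180°)) -> North
  L (left (90° counter-clockwise)) -> West
Final: West

Answer: Final heading: West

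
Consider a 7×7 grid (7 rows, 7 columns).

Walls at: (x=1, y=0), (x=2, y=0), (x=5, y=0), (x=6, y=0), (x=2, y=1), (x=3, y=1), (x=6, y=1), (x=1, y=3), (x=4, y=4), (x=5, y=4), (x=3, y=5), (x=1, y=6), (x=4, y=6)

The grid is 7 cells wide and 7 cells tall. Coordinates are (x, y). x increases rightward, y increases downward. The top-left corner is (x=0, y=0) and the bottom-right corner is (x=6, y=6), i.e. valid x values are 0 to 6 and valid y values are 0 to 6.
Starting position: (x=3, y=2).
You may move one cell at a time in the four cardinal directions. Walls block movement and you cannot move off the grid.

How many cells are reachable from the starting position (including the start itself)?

Answer: Reachable cells: 36

Derivation:
BFS flood-fill from (x=3, y=2):
  Distance 0: (x=3, y=2)
  Distance 1: (x=2, y=2), (x=4, y=2), (x=3, y=3)
  Distance 2: (x=4, y=1), (x=1, y=2), (x=5, y=2), (x=2, y=3), (x=4, y=3), (x=3, y=4)
  Distance 3: (x=4, y=0), (x=1, y=1), (x=5, y=1), (x=0, y=2), (x=6, y=2), (x=5, y=3), (x=2, y=4)
  Distance 4: (x=3, y=0), (x=0, y=1), (x=0, y=3), (x=6, y=3), (x=1, y=4), (x=2, y=5)
  Distance 5: (x=0, y=0), (x=0, y=4), (x=6, y=4), (x=1, y=5), (x=2, y=6)
  Distance 6: (x=0, y=5), (x=6, y=5), (x=3, y=6)
  Distance 7: (x=5, y=5), (x=0, y=6), (x=6, y=6)
  Distance 8: (x=4, y=5), (x=5, y=6)
Total reachable: 36 (grid has 36 open cells total)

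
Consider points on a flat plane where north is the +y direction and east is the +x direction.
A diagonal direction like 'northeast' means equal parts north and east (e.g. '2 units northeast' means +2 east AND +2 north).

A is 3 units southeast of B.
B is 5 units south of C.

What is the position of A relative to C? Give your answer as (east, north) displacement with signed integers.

Answer: A is at (east=3, north=-8) relative to C.

Derivation:
Place C at the origin (east=0, north=0).
  B is 5 units south of C: delta (east=+0, north=-5); B at (east=0, north=-5).
  A is 3 units southeast of B: delta (east=+3, north=-3); A at (east=3, north=-8).
Therefore A relative to C: (east=3, north=-8).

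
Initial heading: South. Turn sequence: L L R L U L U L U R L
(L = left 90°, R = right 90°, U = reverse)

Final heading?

Start: South
  L (left (90° counter-clockwise)) -> East
  L (left (90° counter-clockwise)) -> North
  R (right (90° clockwise)) -> East
  L (left (90° counter-clockwise)) -> North
  U (U-turn (180°)) -> South
  L (left (90° counter-clockwise)) -> East
  U (U-turn (180°)) -> West
  L (left (90° counter-clockwise)) -> South
  U (U-turn (180°)) -> North
  R (right (90° clockwise)) -> East
  L (left (90° counter-clockwise)) -> North
Final: North

Answer: Final heading: North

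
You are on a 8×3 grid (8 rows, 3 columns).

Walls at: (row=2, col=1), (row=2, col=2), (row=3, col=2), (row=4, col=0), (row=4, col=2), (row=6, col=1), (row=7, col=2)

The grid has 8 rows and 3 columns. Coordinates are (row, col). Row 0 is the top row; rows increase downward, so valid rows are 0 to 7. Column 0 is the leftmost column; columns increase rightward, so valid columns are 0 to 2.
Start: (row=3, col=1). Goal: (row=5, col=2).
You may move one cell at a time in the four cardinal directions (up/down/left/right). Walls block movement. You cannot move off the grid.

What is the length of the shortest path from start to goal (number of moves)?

BFS from (row=3, col=1) until reaching (row=5, col=2):
  Distance 0: (row=3, col=1)
  Distance 1: (row=3, col=0), (row=4, col=1)
  Distance 2: (row=2, col=0), (row=5, col=1)
  Distance 3: (row=1, col=0), (row=5, col=0), (row=5, col=2)  <- goal reached here
One shortest path (3 moves): (row=3, col=1) -> (row=4, col=1) -> (row=5, col=1) -> (row=5, col=2)

Answer: Shortest path length: 3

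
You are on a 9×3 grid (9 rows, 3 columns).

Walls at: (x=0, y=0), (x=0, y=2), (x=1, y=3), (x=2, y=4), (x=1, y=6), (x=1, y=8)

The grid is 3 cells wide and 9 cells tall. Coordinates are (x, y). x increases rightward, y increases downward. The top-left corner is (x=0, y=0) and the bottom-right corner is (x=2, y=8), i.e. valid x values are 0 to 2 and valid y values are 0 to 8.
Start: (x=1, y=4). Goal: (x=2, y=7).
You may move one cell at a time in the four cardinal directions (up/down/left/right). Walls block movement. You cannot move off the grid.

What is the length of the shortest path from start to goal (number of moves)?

Answer: Shortest path length: 4

Derivation:
BFS from (x=1, y=4) until reaching (x=2, y=7):
  Distance 0: (x=1, y=4)
  Distance 1: (x=0, y=4), (x=1, y=5)
  Distance 2: (x=0, y=3), (x=0, y=5), (x=2, y=5)
  Distance 3: (x=0, y=6), (x=2, y=6)
  Distance 4: (x=0, y=7), (x=2, y=7)  <- goal reached here
One shortest path (4 moves): (x=1, y=4) -> (x=1, y=5) -> (x=2, y=5) -> (x=2, y=6) -> (x=2, y=7)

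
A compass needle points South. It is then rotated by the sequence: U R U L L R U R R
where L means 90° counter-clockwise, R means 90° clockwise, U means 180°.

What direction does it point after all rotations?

Start: South
  U (U-turn (180°)) -> North
  R (right (90° clockwise)) -> East
  U (U-turn (180°)) -> West
  L (left (90° counter-clockwise)) -> South
  L (left (90° counter-clockwise)) -> East
  R (right (90° clockwise)) -> South
  U (U-turn (180°)) -> North
  R (right (90° clockwise)) -> East
  R (right (90° clockwise)) -> South
Final: South

Answer: Final heading: South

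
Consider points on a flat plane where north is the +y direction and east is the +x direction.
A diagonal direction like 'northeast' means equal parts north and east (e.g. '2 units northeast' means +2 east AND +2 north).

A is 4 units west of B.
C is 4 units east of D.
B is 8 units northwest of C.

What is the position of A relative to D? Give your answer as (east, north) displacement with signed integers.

Place D at the origin (east=0, north=0).
  C is 4 units east of D: delta (east=+4, north=+0); C at (east=4, north=0).
  B is 8 units northwest of C: delta (east=-8, north=+8); B at (east=-4, north=8).
  A is 4 units west of B: delta (east=-4, north=+0); A at (east=-8, north=8).
Therefore A relative to D: (east=-8, north=8).

Answer: A is at (east=-8, north=8) relative to D.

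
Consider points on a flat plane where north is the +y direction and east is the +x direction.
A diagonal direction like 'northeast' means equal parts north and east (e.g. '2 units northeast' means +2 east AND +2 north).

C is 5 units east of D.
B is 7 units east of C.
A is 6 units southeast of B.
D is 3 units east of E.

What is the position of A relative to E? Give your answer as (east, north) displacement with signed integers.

Place E at the origin (east=0, north=0).
  D is 3 units east of E: delta (east=+3, north=+0); D at (east=3, north=0).
  C is 5 units east of D: delta (east=+5, north=+0); C at (east=8, north=0).
  B is 7 units east of C: delta (east=+7, north=+0); B at (east=15, north=0).
  A is 6 units southeast of B: delta (east=+6, north=-6); A at (east=21, north=-6).
Therefore A relative to E: (east=21, north=-6).

Answer: A is at (east=21, north=-6) relative to E.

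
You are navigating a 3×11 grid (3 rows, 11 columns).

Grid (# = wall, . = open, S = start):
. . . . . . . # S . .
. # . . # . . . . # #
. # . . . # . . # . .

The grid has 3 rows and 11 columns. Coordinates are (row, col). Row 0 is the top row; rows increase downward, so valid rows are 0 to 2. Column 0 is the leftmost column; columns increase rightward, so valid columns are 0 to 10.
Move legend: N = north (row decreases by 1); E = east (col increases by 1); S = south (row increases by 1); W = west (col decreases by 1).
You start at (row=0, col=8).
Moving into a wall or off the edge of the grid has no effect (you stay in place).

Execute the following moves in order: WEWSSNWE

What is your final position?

Start: (row=0, col=8)
  W (west): blocked, stay at (row=0, col=8)
  E (east): (row=0, col=8) -> (row=0, col=9)
  W (west): (row=0, col=9) -> (row=0, col=8)
  S (south): (row=0, col=8) -> (row=1, col=8)
  S (south): blocked, stay at (row=1, col=8)
  N (north): (row=1, col=8) -> (row=0, col=8)
  W (west): blocked, stay at (row=0, col=8)
  E (east): (row=0, col=8) -> (row=0, col=9)
Final: (row=0, col=9)

Answer: Final position: (row=0, col=9)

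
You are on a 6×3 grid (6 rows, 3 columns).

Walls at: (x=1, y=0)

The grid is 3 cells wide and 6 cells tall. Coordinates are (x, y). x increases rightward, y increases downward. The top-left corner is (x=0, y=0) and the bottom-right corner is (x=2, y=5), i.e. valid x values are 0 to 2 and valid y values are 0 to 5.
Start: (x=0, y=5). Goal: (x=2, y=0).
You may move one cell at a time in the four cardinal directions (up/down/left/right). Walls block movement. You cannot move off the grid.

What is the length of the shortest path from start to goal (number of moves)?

Answer: Shortest path length: 7

Derivation:
BFS from (x=0, y=5) until reaching (x=2, y=0):
  Distance 0: (x=0, y=5)
  Distance 1: (x=0, y=4), (x=1, y=5)
  Distance 2: (x=0, y=3), (x=1, y=4), (x=2, y=5)
  Distance 3: (x=0, y=2), (x=1, y=3), (x=2, y=4)
  Distance 4: (x=0, y=1), (x=1, y=2), (x=2, y=3)
  Distance 5: (x=0, y=0), (x=1, y=1), (x=2, y=2)
  Distance 6: (x=2, y=1)
  Distance 7: (x=2, y=0)  <- goal reached here
One shortest path (7 moves): (x=0, y=5) -> (x=1, y=5) -> (x=2, y=5) -> (x=2, y=4) -> (x=2, y=3) -> (x=2, y=2) -> (x=2, y=1) -> (x=2, y=0)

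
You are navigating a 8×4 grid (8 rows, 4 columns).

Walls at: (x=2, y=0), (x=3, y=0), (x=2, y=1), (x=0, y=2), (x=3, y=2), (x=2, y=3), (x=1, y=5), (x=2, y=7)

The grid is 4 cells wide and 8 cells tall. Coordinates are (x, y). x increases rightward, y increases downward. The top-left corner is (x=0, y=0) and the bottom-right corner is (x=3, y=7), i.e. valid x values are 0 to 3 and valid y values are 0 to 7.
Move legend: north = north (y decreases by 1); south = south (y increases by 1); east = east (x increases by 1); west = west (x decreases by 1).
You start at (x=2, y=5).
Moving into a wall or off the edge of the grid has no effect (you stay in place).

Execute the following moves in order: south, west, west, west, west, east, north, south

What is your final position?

Answer: Final position: (x=1, y=7)

Derivation:
Start: (x=2, y=5)
  south (south): (x=2, y=5) -> (x=2, y=6)
  west (west): (x=2, y=6) -> (x=1, y=6)
  west (west): (x=1, y=6) -> (x=0, y=6)
  west (west): blocked, stay at (x=0, y=6)
  west (west): blocked, stay at (x=0, y=6)
  east (east): (x=0, y=6) -> (x=1, y=6)
  north (north): blocked, stay at (x=1, y=6)
  south (south): (x=1, y=6) -> (x=1, y=7)
Final: (x=1, y=7)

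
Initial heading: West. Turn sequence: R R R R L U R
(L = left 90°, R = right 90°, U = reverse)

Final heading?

Start: West
  R (right (90° clockwise)) -> North
  R (right (90° clockwise)) -> East
  R (right (90° clockwise)) -> South
  R (right (90° clockwise)) -> West
  L (left (90° counter-clockwise)) -> South
  U (U-turn (180°)) -> North
  R (right (90° clockwise)) -> East
Final: East

Answer: Final heading: East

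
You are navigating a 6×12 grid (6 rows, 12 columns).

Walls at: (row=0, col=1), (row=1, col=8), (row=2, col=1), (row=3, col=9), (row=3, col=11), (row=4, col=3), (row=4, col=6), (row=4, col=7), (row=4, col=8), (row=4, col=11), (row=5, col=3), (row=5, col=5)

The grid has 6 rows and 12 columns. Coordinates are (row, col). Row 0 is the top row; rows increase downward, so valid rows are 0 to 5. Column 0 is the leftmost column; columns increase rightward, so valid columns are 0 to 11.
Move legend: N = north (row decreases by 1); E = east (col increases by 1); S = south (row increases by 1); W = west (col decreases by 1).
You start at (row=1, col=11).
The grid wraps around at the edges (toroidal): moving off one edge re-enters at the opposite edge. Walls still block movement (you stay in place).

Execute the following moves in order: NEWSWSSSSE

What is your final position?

Answer: Final position: (row=5, col=11)

Derivation:
Start: (row=1, col=11)
  N (north): (row=1, col=11) -> (row=0, col=11)
  E (east): (row=0, col=11) -> (row=0, col=0)
  W (west): (row=0, col=0) -> (row=0, col=11)
  S (south): (row=0, col=11) -> (row=1, col=11)
  W (west): (row=1, col=11) -> (row=1, col=10)
  S (south): (row=1, col=10) -> (row=2, col=10)
  S (south): (row=2, col=10) -> (row=3, col=10)
  S (south): (row=3, col=10) -> (row=4, col=10)
  S (south): (row=4, col=10) -> (row=5, col=10)
  E (east): (row=5, col=10) -> (row=5, col=11)
Final: (row=5, col=11)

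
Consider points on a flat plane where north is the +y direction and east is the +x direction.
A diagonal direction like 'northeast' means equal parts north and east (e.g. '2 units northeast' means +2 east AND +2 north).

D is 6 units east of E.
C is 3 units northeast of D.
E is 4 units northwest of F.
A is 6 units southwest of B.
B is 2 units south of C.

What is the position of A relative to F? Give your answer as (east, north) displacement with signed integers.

Place F at the origin (east=0, north=0).
  E is 4 units northwest of F: delta (east=-4, north=+4); E at (east=-4, north=4).
  D is 6 units east of E: delta (east=+6, north=+0); D at (east=2, north=4).
  C is 3 units northeast of D: delta (east=+3, north=+3); C at (east=5, north=7).
  B is 2 units south of C: delta (east=+0, north=-2); B at (east=5, north=5).
  A is 6 units southwest of B: delta (east=-6, north=-6); A at (east=-1, north=-1).
Therefore A relative to F: (east=-1, north=-1).

Answer: A is at (east=-1, north=-1) relative to F.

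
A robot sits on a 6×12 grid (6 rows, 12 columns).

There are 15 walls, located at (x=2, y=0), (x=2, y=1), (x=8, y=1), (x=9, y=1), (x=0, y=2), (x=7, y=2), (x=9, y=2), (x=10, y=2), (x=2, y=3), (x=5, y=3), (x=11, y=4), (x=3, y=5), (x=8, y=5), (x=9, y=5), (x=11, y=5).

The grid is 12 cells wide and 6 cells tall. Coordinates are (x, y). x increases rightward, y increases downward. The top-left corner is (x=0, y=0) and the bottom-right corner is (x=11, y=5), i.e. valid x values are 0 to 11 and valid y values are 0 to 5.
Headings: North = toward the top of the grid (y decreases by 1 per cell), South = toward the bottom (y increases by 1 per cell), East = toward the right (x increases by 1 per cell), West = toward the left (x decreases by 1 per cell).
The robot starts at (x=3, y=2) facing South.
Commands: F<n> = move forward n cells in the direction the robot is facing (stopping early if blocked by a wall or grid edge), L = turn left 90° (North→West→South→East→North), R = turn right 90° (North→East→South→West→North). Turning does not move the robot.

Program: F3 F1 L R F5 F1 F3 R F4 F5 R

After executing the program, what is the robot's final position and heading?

Start: (x=3, y=2), facing South
  F3: move forward 2/3 (blocked), now at (x=3, y=4)
  F1: move forward 0/1 (blocked), now at (x=3, y=4)
  L: turn left, now facing East
  R: turn right, now facing South
  F5: move forward 0/5 (blocked), now at (x=3, y=4)
  F1: move forward 0/1 (blocked), now at (x=3, y=4)
  F3: move forward 0/3 (blocked), now at (x=3, y=4)
  R: turn right, now facing West
  F4: move forward 3/4 (blocked), now at (x=0, y=4)
  F5: move forward 0/5 (blocked), now at (x=0, y=4)
  R: turn right, now facing North
Final: (x=0, y=4), facing North

Answer: Final position: (x=0, y=4), facing North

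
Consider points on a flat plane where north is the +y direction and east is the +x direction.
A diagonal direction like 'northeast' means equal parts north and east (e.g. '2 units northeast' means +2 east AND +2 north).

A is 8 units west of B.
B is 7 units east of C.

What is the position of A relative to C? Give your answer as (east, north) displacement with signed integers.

Place C at the origin (east=0, north=0).
  B is 7 units east of C: delta (east=+7, north=+0); B at (east=7, north=0).
  A is 8 units west of B: delta (east=-8, north=+0); A at (east=-1, north=0).
Therefore A relative to C: (east=-1, north=0).

Answer: A is at (east=-1, north=0) relative to C.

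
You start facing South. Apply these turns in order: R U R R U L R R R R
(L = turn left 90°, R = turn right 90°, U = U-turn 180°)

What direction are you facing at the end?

Start: South
  R (right (90° clockwise)) -> West
  U (U-turn (180°)) -> East
  R (right (90° clockwise)) -> South
  R (right (90° clockwise)) -> West
  U (U-turn (180°)) -> East
  L (left (90° counter-clockwise)) -> North
  R (right (90° clockwise)) -> East
  R (right (90° clockwise)) -> South
  R (right (90° clockwise)) -> West
  R (right (90° clockwise)) -> North
Final: North

Answer: Final heading: North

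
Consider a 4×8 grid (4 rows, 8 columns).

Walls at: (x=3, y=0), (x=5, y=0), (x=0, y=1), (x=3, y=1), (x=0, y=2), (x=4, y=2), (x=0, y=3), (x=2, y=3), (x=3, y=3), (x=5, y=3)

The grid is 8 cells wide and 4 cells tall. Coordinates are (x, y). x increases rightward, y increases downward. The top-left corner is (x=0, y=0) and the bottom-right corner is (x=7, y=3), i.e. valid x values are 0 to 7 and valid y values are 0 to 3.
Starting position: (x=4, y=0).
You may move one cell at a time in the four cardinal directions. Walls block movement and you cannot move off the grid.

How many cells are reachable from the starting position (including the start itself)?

BFS flood-fill from (x=4, y=0):
  Distance 0: (x=4, y=0)
  Distance 1: (x=4, y=1)
  Distance 2: (x=5, y=1)
  Distance 3: (x=6, y=1), (x=5, y=2)
  Distance 4: (x=6, y=0), (x=7, y=1), (x=6, y=2)
  Distance 5: (x=7, y=0), (x=7, y=2), (x=6, y=3)
  Distance 6: (x=7, y=3)
Total reachable: 12 (grid has 22 open cells total)

Answer: Reachable cells: 12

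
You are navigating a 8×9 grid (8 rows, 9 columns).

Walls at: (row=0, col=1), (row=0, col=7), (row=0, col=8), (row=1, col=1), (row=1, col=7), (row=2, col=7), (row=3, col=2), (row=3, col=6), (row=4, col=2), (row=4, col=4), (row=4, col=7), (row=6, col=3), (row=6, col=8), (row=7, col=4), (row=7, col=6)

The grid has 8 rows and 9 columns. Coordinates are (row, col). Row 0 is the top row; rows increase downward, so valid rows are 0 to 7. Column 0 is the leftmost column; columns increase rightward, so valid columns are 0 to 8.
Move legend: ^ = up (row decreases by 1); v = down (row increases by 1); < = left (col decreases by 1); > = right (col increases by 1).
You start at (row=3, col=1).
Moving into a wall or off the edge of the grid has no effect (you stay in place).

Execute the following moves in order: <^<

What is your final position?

Start: (row=3, col=1)
  < (left): (row=3, col=1) -> (row=3, col=0)
  ^ (up): (row=3, col=0) -> (row=2, col=0)
  < (left): blocked, stay at (row=2, col=0)
Final: (row=2, col=0)

Answer: Final position: (row=2, col=0)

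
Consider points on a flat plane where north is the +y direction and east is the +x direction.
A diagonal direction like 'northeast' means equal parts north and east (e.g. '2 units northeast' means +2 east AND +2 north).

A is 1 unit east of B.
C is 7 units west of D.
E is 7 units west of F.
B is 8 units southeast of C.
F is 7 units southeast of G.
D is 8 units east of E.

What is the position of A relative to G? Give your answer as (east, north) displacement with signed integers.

Place G at the origin (east=0, north=0).
  F is 7 units southeast of G: delta (east=+7, north=-7); F at (east=7, north=-7).
  E is 7 units west of F: delta (east=-7, north=+0); E at (east=0, north=-7).
  D is 8 units east of E: delta (east=+8, north=+0); D at (east=8, north=-7).
  C is 7 units west of D: delta (east=-7, north=+0); C at (east=1, north=-7).
  B is 8 units southeast of C: delta (east=+8, north=-8); B at (east=9, north=-15).
  A is 1 unit east of B: delta (east=+1, north=+0); A at (east=10, north=-15).
Therefore A relative to G: (east=10, north=-15).

Answer: A is at (east=10, north=-15) relative to G.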